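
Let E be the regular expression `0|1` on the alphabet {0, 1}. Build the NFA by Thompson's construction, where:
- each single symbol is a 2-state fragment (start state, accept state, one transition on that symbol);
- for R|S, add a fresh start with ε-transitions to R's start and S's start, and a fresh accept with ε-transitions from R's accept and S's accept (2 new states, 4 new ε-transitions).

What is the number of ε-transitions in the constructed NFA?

Building bottom-up:
Each of the 2 symbol leaves contributes 0 ε-transitions.
  0|1 — 4 ε-transitions

4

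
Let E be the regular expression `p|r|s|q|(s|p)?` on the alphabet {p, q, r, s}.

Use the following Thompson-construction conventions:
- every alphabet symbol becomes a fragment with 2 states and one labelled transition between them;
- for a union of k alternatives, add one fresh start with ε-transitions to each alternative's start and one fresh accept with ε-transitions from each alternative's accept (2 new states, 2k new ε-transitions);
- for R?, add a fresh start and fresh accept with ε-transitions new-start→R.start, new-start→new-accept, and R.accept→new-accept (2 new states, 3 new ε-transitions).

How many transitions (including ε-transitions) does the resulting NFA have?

23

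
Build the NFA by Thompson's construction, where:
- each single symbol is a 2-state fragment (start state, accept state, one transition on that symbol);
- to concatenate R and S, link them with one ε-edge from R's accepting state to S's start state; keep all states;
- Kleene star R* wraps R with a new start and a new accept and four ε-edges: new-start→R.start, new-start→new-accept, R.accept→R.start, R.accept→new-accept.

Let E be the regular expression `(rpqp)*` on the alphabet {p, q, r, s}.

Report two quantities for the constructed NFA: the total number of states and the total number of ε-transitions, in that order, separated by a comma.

10, 7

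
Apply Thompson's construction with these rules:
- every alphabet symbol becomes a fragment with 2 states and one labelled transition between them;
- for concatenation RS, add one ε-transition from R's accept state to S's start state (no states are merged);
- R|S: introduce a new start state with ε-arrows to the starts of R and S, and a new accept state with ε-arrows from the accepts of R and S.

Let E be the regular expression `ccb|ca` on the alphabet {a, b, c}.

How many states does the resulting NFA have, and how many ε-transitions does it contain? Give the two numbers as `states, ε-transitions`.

12, 7

Per subexpression:
Each of the 5 symbol leaves contributes 2 states and 0 ε-transitions.
  ccb : 6 states, 2 ε-transitions
  ca : 4 states, 1 ε-transition
  ccb|ca : 12 states, 7 ε-transitions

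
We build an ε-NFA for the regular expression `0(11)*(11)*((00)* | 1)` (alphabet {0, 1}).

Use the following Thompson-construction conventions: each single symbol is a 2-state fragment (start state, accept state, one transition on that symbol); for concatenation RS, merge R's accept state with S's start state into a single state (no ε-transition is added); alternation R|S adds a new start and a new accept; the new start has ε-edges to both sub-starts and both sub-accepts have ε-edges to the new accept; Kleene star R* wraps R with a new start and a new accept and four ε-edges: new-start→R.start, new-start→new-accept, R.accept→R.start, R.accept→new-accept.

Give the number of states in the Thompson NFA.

18

Recursing over subexpressions:
Each of the 8 symbol leaves contributes a 2-state fragment.
  11 — 3 states
  (11)* — 5 states
  11 — 3 states
  (11)* — 5 states
  00 — 3 states
  (00)* — 5 states
  (00)* | 1 — 9 states
  0(11)*(11)*((00)* | 1) — 18 states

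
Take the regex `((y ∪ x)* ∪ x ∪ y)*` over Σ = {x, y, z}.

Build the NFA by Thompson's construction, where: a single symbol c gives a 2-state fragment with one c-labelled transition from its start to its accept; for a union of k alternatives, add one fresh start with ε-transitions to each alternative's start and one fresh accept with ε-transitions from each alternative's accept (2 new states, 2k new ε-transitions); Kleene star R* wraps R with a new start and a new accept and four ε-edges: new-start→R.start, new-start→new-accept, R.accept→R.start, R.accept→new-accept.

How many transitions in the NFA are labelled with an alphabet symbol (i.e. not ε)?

4

Per subexpression:
Each of the 4 symbol leaves contributes exactly 1 symbol transition.
  y ∪ x : 2 symbol transitions
  (y ∪ x)* : 2 symbol transitions
  (y ∪ x)* ∪ x ∪ y : 4 symbol transitions
  ((y ∪ x)* ∪ x ∪ y)* : 4 symbol transitions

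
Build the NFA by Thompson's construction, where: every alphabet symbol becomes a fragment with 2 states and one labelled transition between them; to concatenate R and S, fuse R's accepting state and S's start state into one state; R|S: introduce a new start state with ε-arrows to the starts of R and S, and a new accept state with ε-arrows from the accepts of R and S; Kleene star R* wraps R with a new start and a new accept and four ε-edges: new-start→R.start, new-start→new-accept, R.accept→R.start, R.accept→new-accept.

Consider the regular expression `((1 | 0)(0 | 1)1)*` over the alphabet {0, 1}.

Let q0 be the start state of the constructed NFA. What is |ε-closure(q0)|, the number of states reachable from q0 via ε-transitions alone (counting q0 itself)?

Let C(F) = |ε-closure(F.start)| within fragment F, and note whether F accepts ε. Symbol fragments have C = 1 and do not accept ε. Then:
  1 | 0 → |ε-closure| = 1 + 1 + 1 = 3 (the new accept is not ε-reachable since no branch accepts ε)
  0 | 1 → new start ε-reaches every alternative's start; none of them accept ε, so the new accept is not reached: |ε-closure| = 1 + 1 + 1 = 3
  (1 | 0)(0 | 1)1 → same as the first factor's closure: |ε-closure| = 3
  ((1 | 0)(0 | 1)1)* → |ε-closure| = 1 (new start) + 3 (body) + 1 (new accept) = 5

5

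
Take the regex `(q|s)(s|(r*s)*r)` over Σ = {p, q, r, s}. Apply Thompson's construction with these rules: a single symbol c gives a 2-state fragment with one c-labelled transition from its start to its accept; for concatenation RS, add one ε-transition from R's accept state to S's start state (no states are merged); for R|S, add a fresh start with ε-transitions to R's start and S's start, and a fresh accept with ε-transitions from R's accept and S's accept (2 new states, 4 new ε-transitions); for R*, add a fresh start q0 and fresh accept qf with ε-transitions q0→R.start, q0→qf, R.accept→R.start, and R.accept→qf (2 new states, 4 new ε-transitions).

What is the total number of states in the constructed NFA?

Bottom-up over the parse tree:
Each of the 6 symbol leaves contributes a 2-state fragment.
  q|s : 6 states
  r* : 4 states
  r*s : 6 states
  (r*s)* : 8 states
  (r*s)*r : 10 states
  s|(r*s)*r : 14 states
  (q|s)(s|(r*s)*r) : 20 states

20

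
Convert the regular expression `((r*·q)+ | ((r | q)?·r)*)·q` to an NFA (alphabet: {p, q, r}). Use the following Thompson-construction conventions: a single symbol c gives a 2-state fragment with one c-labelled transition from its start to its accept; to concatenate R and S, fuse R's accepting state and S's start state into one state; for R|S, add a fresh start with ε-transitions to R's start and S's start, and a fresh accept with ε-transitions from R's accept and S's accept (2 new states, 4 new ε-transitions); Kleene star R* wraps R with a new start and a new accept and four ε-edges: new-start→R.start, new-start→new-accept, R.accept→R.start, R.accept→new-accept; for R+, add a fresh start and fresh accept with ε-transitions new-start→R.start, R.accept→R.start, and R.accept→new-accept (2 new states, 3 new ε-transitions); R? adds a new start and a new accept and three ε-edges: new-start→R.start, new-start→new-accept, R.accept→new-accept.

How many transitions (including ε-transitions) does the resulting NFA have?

28

Per subexpression:
Each of the 6 symbol leaves contributes 1 transition (1 symbol, 0 ε).
  r* — 5 transitions (1 symbol, 4 ε)
  r*·q — 6 transitions (2 symbol, 4 ε)
  (r*·q)+ — 9 transitions (2 symbol, 7 ε)
  r | q — 6 transitions (2 symbol, 4 ε)
  (r | q)? — 9 transitions (2 symbol, 7 ε)
  (r | q)?·r — 10 transitions (3 symbol, 7 ε)
  ((r | q)?·r)* — 14 transitions (3 symbol, 11 ε)
  (r*·q)+ | ((r | q)?·r)* — 27 transitions (5 symbol, 22 ε)
  ((r*·q)+ | ((r | q)?·r)*)·q — 28 transitions (6 symbol, 22 ε)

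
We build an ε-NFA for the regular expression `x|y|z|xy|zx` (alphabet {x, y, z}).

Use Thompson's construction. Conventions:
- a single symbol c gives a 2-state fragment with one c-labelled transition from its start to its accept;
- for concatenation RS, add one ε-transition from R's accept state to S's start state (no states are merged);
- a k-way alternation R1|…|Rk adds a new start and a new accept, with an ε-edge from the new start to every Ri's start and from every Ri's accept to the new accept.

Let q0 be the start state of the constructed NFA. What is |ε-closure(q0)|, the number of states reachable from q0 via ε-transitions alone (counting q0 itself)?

Compute the ε-closure size of each fragment's start state recursively; a symbol fragment's start has no outgoing ε-edge, so its closure is just itself (size 1).
  xy → same as the first factor's closure: C = 1
  zx → same as the first factor's closure: C = 1
  x|y|z|xy|zx → new start ε-reaches every alternative's start; none of them accept ε, so the new accept is not reached: C = 1 + 1 + 1 + 1 + 1 + 1 = 6

6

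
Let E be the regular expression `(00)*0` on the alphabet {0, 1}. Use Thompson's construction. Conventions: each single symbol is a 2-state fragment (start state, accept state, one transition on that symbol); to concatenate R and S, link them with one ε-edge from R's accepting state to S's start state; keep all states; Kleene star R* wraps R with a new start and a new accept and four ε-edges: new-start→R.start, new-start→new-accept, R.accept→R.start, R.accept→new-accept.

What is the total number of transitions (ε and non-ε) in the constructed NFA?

9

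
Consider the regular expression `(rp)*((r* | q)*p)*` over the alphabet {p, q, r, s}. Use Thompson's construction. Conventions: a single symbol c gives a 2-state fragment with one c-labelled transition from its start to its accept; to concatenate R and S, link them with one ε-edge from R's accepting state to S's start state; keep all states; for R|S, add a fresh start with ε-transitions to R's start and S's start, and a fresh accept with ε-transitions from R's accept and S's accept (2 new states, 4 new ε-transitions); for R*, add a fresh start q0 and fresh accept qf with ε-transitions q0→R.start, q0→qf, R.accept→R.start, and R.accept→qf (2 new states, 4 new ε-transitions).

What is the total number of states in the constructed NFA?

20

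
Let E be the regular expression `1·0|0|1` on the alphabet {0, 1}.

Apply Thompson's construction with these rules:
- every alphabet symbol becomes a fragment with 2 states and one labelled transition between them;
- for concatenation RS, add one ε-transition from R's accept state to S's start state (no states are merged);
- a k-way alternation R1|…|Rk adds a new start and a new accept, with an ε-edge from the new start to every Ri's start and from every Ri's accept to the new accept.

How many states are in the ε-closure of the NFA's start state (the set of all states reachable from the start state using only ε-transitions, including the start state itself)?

4

Let C(F) = |ε-closure(F.start)| within fragment F, and note whether F accepts ε. Symbol fragments have C = 1 and do not accept ε. Then:
  1·0 — C equals the left operand's closure size = 1 (its accept is not ε-reachable, so the closure stops there)
  1·0|0|1 — new start ε-reaches every alternative's start; none of them accept ε, so the new accept is not reached: C = 1 + 1 + 1 + 1 = 4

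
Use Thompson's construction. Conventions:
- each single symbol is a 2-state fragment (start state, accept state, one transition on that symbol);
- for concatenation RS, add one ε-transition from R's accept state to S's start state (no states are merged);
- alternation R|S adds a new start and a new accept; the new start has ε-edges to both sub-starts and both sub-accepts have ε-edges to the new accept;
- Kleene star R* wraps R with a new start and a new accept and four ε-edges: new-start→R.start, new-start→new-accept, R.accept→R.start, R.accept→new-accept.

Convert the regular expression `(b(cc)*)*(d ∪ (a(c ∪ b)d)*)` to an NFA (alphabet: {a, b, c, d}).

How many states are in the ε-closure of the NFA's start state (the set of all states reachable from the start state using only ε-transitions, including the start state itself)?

Let C(F) = |ε-closure(F.start)| within fragment F, and note whether F accepts ε. Symbol fragments have C = 1 and do not accept ε. Then:
  cc — same as the first factor's closure: |ε-closure| = 1
  (cc)* — new start has ε-edges to the inner start and to the new accept, so |ε-closure| = 2 + 1 = 3
  b(cc)* — same as the first factor's closure: |ε-closure| = 1
  (b(cc)*)* — new start has ε-edges to the inner start and to the new accept, so |ε-closure| = 2 + 1 = 3
  c ∪ b — |ε-closure| = 1 + 1 + 1 = 3 (the new accept is not ε-reachable since no branch accepts ε)
  a(c ∪ b)d — same as the first factor's closure: |ε-closure| = 1
  (a(c ∪ b)d)* — new start has ε-edges to the inner start and to the new accept, so |ε-closure| = 2 + 1 = 3
  d ∪ (a(c ∪ b)d)* — |ε-closure| = 1 (new start) + (1 + 3) + 1 (new accept, since some branch ε-reaches its own accept) = 6
  (b(cc)*)*(d ∪ (a(c ∪ b)d)*) — the left operand accepts ε, so the closure extends into the next operand (via the concat ε-link); |ε-closure| = 3 + 6 = 9

9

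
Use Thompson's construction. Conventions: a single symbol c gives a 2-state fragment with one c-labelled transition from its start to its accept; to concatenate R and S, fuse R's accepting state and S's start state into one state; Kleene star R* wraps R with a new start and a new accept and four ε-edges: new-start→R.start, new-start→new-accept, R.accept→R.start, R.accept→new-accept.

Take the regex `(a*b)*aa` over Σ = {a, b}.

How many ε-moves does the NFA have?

Recursing over subexpressions:
Each of the 4 symbol leaves contributes 0 ε-transitions.
  a* → 4 ε-transitions
  a*b → 4 ε-transitions
  (a*b)* → 8 ε-transitions
  (a*b)*aa → 8 ε-transitions

8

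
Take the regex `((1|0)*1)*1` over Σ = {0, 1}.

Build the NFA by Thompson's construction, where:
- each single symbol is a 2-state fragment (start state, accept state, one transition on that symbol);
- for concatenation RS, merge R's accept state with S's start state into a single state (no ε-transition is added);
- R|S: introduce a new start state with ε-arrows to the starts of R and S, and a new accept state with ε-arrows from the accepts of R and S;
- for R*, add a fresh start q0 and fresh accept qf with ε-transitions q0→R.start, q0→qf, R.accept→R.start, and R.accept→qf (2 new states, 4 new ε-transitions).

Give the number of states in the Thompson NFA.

By structural recursion:
Each of the 4 symbol leaves contributes a 2-state fragment.
  1|0 → 6 states
  (1|0)* → 8 states
  (1|0)*1 → 9 states
  ((1|0)*1)* → 11 states
  ((1|0)*1)*1 → 12 states

12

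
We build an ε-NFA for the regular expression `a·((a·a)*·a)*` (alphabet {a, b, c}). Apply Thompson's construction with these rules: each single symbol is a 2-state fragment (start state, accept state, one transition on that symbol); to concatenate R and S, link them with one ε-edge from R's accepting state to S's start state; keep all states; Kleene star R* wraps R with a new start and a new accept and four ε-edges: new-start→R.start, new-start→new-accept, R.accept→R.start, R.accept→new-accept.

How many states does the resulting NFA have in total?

Per subexpression:
Each of the 4 symbol leaves contributes a 2-state fragment.
  a·a = 4 states
  (a·a)* = 6 states
  (a·a)*·a = 8 states
  ((a·a)*·a)* = 10 states
  a·((a·a)*·a)* = 12 states

12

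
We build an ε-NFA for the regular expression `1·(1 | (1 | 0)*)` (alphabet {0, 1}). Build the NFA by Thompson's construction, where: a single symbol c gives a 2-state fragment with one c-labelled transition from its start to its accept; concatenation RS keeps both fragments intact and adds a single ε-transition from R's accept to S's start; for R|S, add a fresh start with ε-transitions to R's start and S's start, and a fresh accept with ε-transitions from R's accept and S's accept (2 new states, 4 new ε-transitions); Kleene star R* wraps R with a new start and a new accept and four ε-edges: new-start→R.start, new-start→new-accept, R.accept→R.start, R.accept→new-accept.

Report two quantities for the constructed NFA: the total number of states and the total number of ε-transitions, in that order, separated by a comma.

14, 13

Building bottom-up:
Each of the 4 symbol leaves contributes 2 states and 0 ε-transitions.
  1 | 0 : 6 states, 4 ε-transitions
  (1 | 0)* : 8 states, 8 ε-transitions
  1 | (1 | 0)* : 12 states, 12 ε-transitions
  1·(1 | (1 | 0)*) : 14 states, 13 ε-transitions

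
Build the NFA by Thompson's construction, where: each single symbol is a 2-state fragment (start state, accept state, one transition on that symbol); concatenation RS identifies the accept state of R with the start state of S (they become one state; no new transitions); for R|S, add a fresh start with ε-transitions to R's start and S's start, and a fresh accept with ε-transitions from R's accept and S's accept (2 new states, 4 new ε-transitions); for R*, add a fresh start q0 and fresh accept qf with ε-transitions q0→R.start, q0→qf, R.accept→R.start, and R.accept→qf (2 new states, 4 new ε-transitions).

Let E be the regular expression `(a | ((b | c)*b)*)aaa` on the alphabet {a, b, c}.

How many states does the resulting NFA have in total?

Building bottom-up:
Each of the 7 symbol leaves contributes a 2-state fragment.
  b | c = 6 states
  (b | c)* = 8 states
  (b | c)*b = 9 states
  ((b | c)*b)* = 11 states
  a | ((b | c)*b)* = 15 states
  (a | ((b | c)*b)*)aaa = 18 states

18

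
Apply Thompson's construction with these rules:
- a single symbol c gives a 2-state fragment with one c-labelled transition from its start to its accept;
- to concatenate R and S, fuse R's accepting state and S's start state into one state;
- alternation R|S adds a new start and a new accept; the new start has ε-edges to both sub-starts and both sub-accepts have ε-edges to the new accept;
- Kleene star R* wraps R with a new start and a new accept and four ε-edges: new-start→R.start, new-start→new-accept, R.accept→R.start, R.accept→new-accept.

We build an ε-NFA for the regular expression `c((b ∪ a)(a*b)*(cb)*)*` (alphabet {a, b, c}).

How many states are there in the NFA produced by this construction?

19

Recursing over subexpressions:
Each of the 7 symbol leaves contributes a 2-state fragment.
  b ∪ a : 6 states
  a* : 4 states
  a*b : 5 states
  (a*b)* : 7 states
  cb : 3 states
  (cb)* : 5 states
  (b ∪ a)(a*b)*(cb)* : 16 states
  ((b ∪ a)(a*b)*(cb)*)* : 18 states
  c((b ∪ a)(a*b)*(cb)*)* : 19 states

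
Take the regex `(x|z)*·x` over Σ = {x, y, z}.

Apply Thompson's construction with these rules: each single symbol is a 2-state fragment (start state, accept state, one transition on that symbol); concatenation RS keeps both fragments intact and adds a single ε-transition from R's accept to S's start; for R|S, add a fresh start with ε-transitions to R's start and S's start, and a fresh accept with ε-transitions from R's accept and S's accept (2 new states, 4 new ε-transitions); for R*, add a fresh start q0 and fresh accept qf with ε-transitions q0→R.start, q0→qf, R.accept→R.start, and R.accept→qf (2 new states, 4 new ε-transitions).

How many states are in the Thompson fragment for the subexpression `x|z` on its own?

6

Fragment for `x|z`:
Each of the 2 symbol leaves contributes a 2-state fragment.
  x|z — 6 states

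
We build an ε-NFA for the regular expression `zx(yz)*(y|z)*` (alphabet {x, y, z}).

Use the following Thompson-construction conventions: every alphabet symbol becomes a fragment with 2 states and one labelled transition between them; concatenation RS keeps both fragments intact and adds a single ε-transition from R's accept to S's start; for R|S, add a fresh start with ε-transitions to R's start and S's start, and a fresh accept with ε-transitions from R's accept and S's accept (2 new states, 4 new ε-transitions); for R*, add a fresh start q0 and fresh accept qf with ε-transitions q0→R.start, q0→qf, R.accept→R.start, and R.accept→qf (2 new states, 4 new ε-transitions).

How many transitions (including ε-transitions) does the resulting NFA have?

Building bottom-up:
Each of the 6 symbol leaves contributes 1 transition (1 symbol, 0 ε).
  yz : 3 transitions (2 symbol, 1 ε)
  (yz)* : 7 transitions (2 symbol, 5 ε)
  y|z : 6 transitions (2 symbol, 4 ε)
  (y|z)* : 10 transitions (2 symbol, 8 ε)
  zx(yz)*(y|z)* : 22 transitions (6 symbol, 16 ε)

22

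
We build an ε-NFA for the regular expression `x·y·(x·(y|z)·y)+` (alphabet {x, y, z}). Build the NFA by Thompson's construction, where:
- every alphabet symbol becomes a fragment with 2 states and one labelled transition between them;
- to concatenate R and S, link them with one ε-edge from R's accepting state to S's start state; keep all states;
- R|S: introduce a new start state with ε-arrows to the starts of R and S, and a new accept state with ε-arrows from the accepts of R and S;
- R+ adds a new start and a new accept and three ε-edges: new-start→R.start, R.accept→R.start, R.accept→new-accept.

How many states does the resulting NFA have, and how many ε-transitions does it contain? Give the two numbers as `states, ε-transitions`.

16, 11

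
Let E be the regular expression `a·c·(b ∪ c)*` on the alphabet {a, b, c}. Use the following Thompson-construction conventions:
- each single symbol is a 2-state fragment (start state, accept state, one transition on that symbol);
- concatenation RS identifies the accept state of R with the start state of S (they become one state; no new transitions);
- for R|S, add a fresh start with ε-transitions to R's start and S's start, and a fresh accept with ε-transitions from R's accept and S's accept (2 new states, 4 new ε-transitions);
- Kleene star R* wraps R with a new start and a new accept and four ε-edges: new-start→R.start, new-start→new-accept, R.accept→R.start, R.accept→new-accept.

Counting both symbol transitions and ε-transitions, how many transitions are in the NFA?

12

By structural recursion:
Each of the 4 symbol leaves contributes 1 transition (1 symbol, 0 ε).
  b ∪ c → 6 transitions (2 symbol, 4 ε)
  (b ∪ c)* → 10 transitions (2 symbol, 8 ε)
  a·c·(b ∪ c)* → 12 transitions (4 symbol, 8 ε)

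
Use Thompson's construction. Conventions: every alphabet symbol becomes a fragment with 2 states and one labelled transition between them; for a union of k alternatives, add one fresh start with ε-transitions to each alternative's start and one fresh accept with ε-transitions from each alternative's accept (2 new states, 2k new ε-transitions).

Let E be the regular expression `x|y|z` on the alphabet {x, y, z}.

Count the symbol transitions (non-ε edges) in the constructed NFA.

3

Per subexpression:
Each of the 3 symbol leaves contributes exactly 1 symbol transition.
  x|y|z : 3 symbol transitions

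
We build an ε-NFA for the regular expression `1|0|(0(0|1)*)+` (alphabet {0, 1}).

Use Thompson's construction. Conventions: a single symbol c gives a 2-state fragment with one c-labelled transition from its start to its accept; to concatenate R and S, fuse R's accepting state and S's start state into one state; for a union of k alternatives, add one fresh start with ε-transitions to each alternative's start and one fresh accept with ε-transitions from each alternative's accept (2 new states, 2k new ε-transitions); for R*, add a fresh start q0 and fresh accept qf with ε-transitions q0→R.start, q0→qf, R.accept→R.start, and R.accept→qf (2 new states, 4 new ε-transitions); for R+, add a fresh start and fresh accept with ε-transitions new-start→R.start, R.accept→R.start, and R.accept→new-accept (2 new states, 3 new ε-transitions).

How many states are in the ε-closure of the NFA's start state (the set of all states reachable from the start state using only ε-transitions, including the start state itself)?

Compute the ε-closure size of each fragment's start state recursively; a symbol fragment's start has no outgoing ε-edge, so its closure is just itself (size 1).
  0|1 — new start ε-reaches every alternative's start; none of them accept ε, so the new accept is not reached: C = 1 + 1 + 1 = 3
  (0|1)* — C = 1 (new start) + 3 (body) + 1 (new accept) = 5
  0(0|1)* — same as the first factor's closure: C = 1
  (0(0|1)*)+ — new start ε-reaches only the body's start; the new accept needs a symbol first: C = 1 + 1 = 2
  1|0|(0(0|1)*)+ — new start ε-reaches every alternative's start; none of them accept ε, so the new accept is not reached: C = 1 + 1 + 1 + 2 = 5

5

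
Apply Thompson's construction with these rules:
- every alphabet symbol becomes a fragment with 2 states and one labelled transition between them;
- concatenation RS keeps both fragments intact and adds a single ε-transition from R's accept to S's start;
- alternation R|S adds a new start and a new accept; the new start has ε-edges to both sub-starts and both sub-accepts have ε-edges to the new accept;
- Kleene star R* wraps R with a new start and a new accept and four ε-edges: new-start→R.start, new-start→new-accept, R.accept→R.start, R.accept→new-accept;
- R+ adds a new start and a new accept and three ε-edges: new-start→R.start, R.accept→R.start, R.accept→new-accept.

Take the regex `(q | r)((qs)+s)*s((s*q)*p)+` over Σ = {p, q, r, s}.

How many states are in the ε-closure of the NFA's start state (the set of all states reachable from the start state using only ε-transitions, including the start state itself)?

3

Work bottom-up. For each fragment F, track |ε-closure(F.start)| and whether F's accept lies in that closure (i.e. whether F accepts ε). A single-symbol fragment has closure size 1 and does not accept ε.
  q | r : |ε-closure| = 1 + 1 + 1 = 3 (the new accept is not ε-reachable since no branch accepts ε)
  qs : same as the first factor's closure: |ε-closure| = 1
  (qs)+ : new start ε-reaches only the body's start; the new accept needs a symbol first: |ε-closure| = 1 + 1 = 2
  (qs)+s : same as the first factor's closure: |ε-closure| = 2
  ((qs)+s)* : |ε-closure| = 1 (new start) + 2 (body) + 1 (new accept) = 4
  s* : the star's fresh start ε-reaches both the body's start and the fresh accept: |ε-closure| = 2 + 1 = 3
  s*q : |ε-closure| = 3 + 1 = 4 (closure spills across the concat boundary because the left factor accepts ε)
  (s*q)* : |ε-closure| = 1 (new start) + 4 (body) + 1 (new accept) = 6
  (s*q)*p : the left operand accepts ε, so the closure extends into the next operand (via the concat ε-link); |ε-closure| = 6 + 1 = 7
  ((s*q)*p)+ : new start ε-reaches only the body's start; the new accept needs a symbol first: |ε-closure| = 1 + 7 = 8
  (q | r)((qs)+s)*s((s*q)*p)+ : same as the first factor's closure: |ε-closure| = 3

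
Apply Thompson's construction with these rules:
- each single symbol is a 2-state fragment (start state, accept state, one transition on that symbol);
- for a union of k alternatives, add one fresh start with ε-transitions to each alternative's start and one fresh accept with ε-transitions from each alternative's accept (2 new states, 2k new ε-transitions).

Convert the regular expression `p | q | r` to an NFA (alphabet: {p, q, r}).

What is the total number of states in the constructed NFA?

Bottom-up over the parse tree:
Each of the 3 symbol leaves contributes a 2-state fragment.
  p | q | r — 8 states

8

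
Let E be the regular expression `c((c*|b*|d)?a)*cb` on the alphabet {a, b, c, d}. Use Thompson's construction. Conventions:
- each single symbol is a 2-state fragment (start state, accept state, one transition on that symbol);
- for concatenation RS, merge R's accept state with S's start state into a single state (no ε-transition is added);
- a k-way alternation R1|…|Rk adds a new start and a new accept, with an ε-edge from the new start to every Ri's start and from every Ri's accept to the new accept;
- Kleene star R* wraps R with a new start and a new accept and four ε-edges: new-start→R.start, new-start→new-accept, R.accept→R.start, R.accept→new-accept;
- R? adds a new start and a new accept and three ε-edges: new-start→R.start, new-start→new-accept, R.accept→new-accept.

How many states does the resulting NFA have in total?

Per subexpression:
Each of the 7 symbol leaves contributes a 2-state fragment.
  c* → 4 states
  b* → 4 states
  c*|b*|d → 12 states
  (c*|b*|d)? → 14 states
  (c*|b*|d)?a → 15 states
  ((c*|b*|d)?a)* → 17 states
  c((c*|b*|d)?a)*cb → 20 states

20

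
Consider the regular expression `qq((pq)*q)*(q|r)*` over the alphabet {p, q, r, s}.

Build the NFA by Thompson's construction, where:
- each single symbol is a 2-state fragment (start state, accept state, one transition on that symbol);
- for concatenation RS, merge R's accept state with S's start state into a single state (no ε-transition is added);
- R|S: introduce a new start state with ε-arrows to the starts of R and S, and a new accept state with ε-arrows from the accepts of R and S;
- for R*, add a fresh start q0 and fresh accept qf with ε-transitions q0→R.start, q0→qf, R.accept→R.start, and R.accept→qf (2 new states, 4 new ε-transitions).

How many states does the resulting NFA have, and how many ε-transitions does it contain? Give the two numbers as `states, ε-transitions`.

17, 16

By structural recursion:
Each of the 7 symbol leaves contributes 2 states and 0 ε-transitions.
  pq : 3 states, 0 ε-transitions
  (pq)* : 5 states, 4 ε-transitions
  (pq)*q : 6 states, 4 ε-transitions
  ((pq)*q)* : 8 states, 8 ε-transitions
  q|r : 6 states, 4 ε-transitions
  (q|r)* : 8 states, 8 ε-transitions
  qq((pq)*q)*(q|r)* : 17 states, 16 ε-transitions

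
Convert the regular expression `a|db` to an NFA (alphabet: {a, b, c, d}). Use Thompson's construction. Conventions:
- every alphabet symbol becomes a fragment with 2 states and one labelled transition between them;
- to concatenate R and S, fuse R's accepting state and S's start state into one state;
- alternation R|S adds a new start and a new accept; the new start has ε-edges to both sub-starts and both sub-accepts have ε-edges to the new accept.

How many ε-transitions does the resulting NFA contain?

Per subexpression:
Each of the 3 symbol leaves contributes 0 ε-transitions.
  db = 0 ε-transitions
  a|db = 4 ε-transitions

4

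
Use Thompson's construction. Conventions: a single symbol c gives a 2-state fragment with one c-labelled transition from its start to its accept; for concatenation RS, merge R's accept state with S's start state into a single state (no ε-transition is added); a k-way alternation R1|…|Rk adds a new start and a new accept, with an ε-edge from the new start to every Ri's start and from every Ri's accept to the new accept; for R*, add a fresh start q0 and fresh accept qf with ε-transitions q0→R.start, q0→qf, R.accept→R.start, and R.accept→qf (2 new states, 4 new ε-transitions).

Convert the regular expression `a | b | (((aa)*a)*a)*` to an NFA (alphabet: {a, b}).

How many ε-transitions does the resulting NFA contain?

18

Building bottom-up:
Each of the 6 symbol leaves contributes 0 ε-transitions.
  aa = 0 ε-transitions
  (aa)* = 4 ε-transitions
  (aa)*a = 4 ε-transitions
  ((aa)*a)* = 8 ε-transitions
  ((aa)*a)*a = 8 ε-transitions
  (((aa)*a)*a)* = 12 ε-transitions
  a | b | (((aa)*a)*a)* = 18 ε-transitions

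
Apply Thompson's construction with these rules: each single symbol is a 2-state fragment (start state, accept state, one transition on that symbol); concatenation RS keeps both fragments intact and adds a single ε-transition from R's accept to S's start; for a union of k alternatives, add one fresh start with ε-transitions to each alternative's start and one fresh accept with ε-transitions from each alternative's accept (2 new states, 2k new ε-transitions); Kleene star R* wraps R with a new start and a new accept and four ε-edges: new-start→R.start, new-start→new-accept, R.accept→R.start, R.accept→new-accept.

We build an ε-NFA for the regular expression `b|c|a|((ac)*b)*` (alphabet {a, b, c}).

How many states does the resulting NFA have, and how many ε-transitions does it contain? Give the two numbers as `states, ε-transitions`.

Bottom-up over the parse tree:
Each of the 6 symbol leaves contributes 2 states and 0 ε-transitions.
  ac → 4 states, 1 ε-transition
  (ac)* → 6 states, 5 ε-transitions
  (ac)*b → 8 states, 6 ε-transitions
  ((ac)*b)* → 10 states, 10 ε-transitions
  b|c|a|((ac)*b)* → 18 states, 18 ε-transitions

18, 18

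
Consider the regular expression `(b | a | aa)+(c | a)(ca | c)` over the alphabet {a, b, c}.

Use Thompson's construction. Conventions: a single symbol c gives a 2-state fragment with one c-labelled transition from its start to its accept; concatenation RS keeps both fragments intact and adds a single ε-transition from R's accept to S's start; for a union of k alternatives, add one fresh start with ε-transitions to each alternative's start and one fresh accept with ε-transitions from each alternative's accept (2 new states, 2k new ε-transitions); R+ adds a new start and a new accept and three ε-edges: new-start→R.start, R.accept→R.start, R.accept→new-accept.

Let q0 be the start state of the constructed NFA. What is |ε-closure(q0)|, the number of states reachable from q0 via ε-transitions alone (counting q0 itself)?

Let C(F) = |ε-closure(F.start)| within fragment F, and note whether F accepts ε. Symbol fragments have C = 1 and do not accept ε. Then:
  aa — same as the first factor's closure: C = 1
  b | a | aa — C = 1 + 1 + 1 + 1 = 4 (the new accept is not ε-reachable since no branch accepts ε)
  (b | a | aa)+ — C = 1 + 4 = 5 (the body doesn't accept ε, so the new accept is not reached)
  c | a — C = 1 + 1 + 1 = 3 (the new accept is not ε-reachable since no branch accepts ε)
  ca — C equals the left operand's closure size = 1 (its accept is not ε-reachable, so the closure stops there)
  ca | c — C = 1 + 1 + 1 = 3 (the new accept is not ε-reachable since no branch accepts ε)
  (b | a | aa)+(c | a)(ca | c) — same as the first factor's closure: C = 5

5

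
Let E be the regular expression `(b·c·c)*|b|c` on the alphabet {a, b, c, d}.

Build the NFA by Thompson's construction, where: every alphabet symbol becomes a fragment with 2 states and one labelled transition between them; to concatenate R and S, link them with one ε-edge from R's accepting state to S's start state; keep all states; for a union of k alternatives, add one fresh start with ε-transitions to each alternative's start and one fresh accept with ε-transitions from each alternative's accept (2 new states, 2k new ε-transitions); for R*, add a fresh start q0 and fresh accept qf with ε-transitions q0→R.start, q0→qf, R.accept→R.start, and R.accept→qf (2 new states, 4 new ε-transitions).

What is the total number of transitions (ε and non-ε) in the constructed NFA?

17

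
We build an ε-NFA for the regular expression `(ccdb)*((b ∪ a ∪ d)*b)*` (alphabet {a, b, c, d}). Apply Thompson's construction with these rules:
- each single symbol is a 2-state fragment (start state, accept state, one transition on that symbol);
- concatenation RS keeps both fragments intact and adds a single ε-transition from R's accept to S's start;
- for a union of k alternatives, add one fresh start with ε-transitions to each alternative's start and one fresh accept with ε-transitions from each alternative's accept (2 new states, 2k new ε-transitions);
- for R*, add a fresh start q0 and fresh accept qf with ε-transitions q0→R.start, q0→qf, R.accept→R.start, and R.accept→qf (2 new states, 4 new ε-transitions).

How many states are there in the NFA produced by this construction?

24

Bottom-up over the parse tree:
Each of the 8 symbol leaves contributes a 2-state fragment.
  ccdb — 8 states
  (ccdb)* — 10 states
  b ∪ a ∪ d — 8 states
  (b ∪ a ∪ d)* — 10 states
  (b ∪ a ∪ d)*b — 12 states
  ((b ∪ a ∪ d)*b)* — 14 states
  (ccdb)*((b ∪ a ∪ d)*b)* — 24 states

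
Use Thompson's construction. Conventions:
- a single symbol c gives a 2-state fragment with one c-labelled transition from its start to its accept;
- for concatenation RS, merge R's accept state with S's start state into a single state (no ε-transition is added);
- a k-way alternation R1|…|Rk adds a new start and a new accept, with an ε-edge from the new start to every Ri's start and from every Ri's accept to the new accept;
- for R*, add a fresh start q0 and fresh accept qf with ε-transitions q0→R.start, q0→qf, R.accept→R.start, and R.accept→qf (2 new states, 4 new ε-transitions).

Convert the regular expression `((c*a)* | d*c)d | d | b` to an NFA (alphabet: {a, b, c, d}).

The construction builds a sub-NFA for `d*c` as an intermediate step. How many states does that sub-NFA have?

5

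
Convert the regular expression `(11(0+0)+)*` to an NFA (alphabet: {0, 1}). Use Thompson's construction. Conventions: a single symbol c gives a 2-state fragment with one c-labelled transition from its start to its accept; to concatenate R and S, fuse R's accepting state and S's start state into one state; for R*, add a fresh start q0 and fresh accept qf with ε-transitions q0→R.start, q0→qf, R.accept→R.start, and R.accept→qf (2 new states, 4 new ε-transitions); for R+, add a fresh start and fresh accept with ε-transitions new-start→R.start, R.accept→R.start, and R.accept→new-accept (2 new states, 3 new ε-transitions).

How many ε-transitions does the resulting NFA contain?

10

Recursing over subexpressions:
Each of the 4 symbol leaves contributes 0 ε-transitions.
  0+ = 3 ε-transitions
  0+0 = 3 ε-transitions
  (0+0)+ = 6 ε-transitions
  11(0+0)+ = 6 ε-transitions
  (11(0+0)+)* = 10 ε-transitions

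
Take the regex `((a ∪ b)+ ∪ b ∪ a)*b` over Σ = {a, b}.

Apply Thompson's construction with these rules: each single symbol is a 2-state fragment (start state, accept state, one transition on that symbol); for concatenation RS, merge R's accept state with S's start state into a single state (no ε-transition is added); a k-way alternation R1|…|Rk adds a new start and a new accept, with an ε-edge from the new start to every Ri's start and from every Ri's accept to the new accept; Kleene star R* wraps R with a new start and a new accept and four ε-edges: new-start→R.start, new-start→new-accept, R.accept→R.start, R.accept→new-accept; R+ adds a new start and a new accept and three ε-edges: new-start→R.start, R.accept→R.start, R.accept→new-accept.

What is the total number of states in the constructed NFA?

Bottom-up over the parse tree:
Each of the 5 symbol leaves contributes a 2-state fragment.
  a ∪ b → 6 states
  (a ∪ b)+ → 8 states
  (a ∪ b)+ ∪ b ∪ a → 14 states
  ((a ∪ b)+ ∪ b ∪ a)* → 16 states
  ((a ∪ b)+ ∪ b ∪ a)*b → 17 states

17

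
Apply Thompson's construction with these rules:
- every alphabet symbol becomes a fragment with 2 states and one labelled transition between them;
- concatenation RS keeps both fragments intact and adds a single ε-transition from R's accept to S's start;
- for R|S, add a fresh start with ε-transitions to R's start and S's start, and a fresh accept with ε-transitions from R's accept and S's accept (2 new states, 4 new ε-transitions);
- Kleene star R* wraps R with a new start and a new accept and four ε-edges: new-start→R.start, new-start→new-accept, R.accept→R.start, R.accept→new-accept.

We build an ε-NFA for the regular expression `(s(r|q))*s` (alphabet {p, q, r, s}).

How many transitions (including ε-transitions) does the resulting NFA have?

Bottom-up over the parse tree:
Each of the 4 symbol leaves contributes 1 transition (1 symbol, 0 ε).
  r|q — 6 transitions (2 symbol, 4 ε)
  s(r|q) — 8 transitions (3 symbol, 5 ε)
  (s(r|q))* — 12 transitions (3 symbol, 9 ε)
  (s(r|q))*s — 14 transitions (4 symbol, 10 ε)

14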